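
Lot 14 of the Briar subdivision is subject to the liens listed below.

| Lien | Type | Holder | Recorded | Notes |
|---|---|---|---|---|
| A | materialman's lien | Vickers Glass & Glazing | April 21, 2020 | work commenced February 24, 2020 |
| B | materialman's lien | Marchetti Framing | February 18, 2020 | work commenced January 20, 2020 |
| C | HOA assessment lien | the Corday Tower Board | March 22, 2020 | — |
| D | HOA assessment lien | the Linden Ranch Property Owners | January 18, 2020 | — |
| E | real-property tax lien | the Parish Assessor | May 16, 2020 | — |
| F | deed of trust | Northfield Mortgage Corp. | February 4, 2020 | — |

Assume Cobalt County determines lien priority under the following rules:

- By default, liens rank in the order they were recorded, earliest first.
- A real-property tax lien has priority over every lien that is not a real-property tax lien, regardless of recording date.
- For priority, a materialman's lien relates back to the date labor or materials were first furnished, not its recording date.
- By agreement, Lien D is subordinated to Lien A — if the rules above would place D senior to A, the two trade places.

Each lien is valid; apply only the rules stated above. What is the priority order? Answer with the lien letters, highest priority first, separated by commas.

Effective dates: A's effective date is February 24, 2020, when work began; B's effective date is January 20, 2020, when work began.
E is a real-property tax lien and takes priority over every other lien.
Ordering the rest by effective date: D (January 18, 2020), B (January 20, 2020), F (February 4, 2020), A (February 24, 2020), C (March 22, 2020).
D would otherwise be senior to A, so under the subordination agreement D and A exchange positions.

E, A, B, F, D, C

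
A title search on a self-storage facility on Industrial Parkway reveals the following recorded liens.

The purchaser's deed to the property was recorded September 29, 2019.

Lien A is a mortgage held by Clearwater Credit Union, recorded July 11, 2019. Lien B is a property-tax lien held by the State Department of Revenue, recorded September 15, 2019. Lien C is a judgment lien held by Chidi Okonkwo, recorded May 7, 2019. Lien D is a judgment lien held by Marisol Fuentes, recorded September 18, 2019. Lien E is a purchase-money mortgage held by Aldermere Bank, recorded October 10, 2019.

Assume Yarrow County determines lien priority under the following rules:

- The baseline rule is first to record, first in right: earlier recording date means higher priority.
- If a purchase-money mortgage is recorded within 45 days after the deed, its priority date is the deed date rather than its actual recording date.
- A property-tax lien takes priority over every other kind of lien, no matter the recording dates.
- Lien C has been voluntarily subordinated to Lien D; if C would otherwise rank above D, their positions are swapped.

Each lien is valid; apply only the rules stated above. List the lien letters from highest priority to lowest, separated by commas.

Effective dates after the stated exceptions: E's effective date is the deed date, September 29, 2019.
B is a property-tax lien, so it outranks all other liens regardless of date.
Among the remaining liens, by effective date: C (May 7, 2019), A (July 11, 2019), D (September 18, 2019), E (September 29, 2019).
C is senior to D before the subordination, so the two trade places.

B, D, A, C, E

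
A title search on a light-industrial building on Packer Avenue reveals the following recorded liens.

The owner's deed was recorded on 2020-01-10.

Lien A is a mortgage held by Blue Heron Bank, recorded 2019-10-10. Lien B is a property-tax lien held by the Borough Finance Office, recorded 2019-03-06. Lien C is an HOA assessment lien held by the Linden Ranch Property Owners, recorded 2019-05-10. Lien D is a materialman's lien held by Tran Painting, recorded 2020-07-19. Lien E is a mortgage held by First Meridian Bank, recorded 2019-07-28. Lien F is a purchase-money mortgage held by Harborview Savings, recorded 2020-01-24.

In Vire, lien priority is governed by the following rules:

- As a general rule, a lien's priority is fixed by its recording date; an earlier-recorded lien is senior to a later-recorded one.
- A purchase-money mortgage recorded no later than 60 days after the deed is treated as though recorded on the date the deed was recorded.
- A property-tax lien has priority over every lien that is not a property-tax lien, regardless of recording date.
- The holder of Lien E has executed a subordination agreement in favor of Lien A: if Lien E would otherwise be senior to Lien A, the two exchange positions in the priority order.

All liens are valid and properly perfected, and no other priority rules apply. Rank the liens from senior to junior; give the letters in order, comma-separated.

Effective dates: F relates back to the deed date 2020-01-10.
B is a property-tax lien and takes priority over every other lien.
The other liens, earliest effective date first: C (2019-05-10), E (2019-07-28), A (2019-10-10), F (2020-01-10), D (2020-07-19).
Because E would otherwise rank above A, the subordination swaps them.

B, C, A, E, F, D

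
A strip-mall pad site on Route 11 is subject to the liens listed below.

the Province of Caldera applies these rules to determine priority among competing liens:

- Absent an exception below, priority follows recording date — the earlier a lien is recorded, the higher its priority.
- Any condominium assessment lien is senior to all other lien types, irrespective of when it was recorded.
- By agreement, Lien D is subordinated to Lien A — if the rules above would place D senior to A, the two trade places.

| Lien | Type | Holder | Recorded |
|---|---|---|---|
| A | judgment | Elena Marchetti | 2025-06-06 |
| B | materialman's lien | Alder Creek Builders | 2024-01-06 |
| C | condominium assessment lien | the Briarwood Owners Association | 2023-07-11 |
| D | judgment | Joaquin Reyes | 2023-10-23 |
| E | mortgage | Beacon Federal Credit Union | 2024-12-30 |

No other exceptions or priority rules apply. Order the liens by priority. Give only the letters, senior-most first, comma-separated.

C, A, B, E, D

C, as a condominium assessment lien, has superpriority and ranks first.
Ordering the rest by effective date: D (2023-10-23), B (2024-01-06), E (2024-12-30), A (2025-06-06).
D would otherwise be senior to A, so under the subordination agreement D and A exchange positions.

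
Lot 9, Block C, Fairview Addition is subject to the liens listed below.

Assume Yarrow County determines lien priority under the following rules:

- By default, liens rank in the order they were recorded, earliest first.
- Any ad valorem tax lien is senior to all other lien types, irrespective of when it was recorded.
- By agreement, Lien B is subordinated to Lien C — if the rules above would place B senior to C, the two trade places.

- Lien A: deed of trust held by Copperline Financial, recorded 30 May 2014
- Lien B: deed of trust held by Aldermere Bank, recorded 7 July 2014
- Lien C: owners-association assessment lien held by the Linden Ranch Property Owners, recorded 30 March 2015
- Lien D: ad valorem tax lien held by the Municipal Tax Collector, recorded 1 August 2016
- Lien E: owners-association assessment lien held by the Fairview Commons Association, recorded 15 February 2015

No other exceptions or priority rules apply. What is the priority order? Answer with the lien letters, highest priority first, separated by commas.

D, A, C, E, B

D is an ad valorem tax lien, so it outranks all other liens regardless of date.
The other liens, earliest effective date first: A (30 May 2014), B (7 July 2014), E (15 February 2015), C (30 March 2015).
The subordination applies — B was senior to C — so B and C swap.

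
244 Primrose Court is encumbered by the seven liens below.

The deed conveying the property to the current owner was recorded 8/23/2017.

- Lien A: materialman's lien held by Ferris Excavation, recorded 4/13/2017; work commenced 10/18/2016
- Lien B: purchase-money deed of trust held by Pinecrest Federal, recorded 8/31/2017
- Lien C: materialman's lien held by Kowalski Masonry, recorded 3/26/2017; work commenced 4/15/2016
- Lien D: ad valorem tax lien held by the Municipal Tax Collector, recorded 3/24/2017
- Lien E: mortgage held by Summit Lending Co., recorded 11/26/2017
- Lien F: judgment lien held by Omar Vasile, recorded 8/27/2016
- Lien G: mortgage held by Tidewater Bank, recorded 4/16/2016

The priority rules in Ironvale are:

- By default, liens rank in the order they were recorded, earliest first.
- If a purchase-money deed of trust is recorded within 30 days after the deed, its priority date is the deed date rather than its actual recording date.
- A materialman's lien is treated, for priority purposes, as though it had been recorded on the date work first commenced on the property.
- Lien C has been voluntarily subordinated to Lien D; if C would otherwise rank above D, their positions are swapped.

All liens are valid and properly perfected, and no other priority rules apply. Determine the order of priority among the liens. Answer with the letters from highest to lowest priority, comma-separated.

D, G, F, A, C, B, E

Adjusting effective dates: A's effective date is 10/18/2016, when work began; B was recorded within the 30-day window, so its effective date is the deed date 8/23/2017; C relates back to 4/15/2016 (work commenced).
By effective date: C (4/15/2016), G (4/16/2016), F (8/27/2016), A (10/18/2016), D (3/24/2017), B (8/23/2017), E (11/26/2017).
Because C would otherwise rank above D, the subordination swaps them.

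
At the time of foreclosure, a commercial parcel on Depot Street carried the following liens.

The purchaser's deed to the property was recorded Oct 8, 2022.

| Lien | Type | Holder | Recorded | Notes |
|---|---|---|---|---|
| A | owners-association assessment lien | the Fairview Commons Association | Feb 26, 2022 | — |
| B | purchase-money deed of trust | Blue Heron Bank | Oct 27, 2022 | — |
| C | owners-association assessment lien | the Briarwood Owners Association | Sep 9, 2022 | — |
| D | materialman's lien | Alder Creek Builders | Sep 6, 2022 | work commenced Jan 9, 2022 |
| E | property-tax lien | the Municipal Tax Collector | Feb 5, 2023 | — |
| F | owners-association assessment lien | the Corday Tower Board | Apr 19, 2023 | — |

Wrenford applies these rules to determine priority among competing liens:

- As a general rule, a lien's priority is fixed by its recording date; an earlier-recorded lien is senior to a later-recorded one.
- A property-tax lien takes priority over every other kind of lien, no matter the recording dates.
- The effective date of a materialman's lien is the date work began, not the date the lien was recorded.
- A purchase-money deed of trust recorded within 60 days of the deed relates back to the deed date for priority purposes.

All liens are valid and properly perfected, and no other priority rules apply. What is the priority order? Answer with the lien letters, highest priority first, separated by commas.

First, effective dates: B was recorded within the 60-day window, so its effective date is the deed date Oct 8, 2022; D is treated as recorded Jan 9, 2022, the work-commencement date.
As a property-tax lien, E is senior to every other lien.
Remaining liens by effective date: D (Jan 9, 2022), A (Feb 26, 2022), C (Sep 9, 2022), B (Oct 8, 2022), F (Apr 19, 2023).

E, D, A, C, B, F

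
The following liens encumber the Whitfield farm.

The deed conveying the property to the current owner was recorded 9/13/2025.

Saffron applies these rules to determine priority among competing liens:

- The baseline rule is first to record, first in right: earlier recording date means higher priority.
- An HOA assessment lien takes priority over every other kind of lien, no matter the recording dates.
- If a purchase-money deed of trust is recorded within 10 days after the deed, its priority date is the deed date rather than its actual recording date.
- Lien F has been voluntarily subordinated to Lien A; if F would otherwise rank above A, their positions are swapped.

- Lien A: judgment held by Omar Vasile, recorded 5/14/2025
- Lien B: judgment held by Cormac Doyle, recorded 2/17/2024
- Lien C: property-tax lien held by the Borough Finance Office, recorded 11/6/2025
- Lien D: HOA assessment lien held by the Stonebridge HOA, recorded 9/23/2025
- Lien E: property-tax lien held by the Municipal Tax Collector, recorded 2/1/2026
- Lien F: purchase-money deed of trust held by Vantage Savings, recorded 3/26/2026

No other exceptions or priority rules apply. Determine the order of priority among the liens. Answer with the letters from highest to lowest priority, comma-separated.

D, B, A, C, E, F

First, effective dates: F was recorded 194 days after the deed, outside the 10-day window, so it keeps its recording date.
D is an HOA assessment lien and takes priority over every other lien.
Ordering the rest by effective date: B (2/17/2024), A (5/14/2025), C (11/6/2025), E (2/1/2026), F (3/26/2026).
Since F is not senior to A, the subordination leaves the order unchanged.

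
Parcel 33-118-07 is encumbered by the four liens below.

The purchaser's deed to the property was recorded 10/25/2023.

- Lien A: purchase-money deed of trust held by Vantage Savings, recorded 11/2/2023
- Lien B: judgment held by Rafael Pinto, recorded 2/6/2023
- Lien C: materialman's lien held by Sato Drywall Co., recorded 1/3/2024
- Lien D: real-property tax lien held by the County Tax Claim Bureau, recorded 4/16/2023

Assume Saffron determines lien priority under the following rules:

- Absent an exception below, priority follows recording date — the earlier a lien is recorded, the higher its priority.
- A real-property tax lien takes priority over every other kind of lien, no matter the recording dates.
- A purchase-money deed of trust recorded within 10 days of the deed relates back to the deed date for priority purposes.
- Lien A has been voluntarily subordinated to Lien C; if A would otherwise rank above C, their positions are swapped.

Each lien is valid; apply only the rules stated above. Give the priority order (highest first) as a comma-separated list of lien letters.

Effective dates: A relates back to the deed date 10/25/2023.
D is a real-property tax lien and takes priority over every other lien.
The other liens, earliest effective date first: B (2/6/2023), A (10/25/2023), C (1/3/2024).
The subordination applies — A was senior to C — so A and C swap.

D, B, C, A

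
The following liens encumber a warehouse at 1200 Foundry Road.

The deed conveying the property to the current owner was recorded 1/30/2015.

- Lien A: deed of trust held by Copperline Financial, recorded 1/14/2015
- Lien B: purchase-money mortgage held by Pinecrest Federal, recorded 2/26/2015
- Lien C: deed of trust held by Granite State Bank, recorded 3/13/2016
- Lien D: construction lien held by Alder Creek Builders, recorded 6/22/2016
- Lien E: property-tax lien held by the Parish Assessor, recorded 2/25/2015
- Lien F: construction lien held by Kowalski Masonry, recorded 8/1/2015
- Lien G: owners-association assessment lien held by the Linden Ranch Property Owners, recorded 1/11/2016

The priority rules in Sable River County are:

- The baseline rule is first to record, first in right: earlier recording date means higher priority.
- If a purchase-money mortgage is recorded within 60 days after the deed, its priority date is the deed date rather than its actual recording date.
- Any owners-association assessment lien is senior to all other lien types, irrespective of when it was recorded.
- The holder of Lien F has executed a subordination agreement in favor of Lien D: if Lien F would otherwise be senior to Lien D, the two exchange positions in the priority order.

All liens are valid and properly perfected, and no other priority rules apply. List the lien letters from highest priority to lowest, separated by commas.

First, effective dates: B relates back to the deed date 1/30/2015.
As an owners-association assessment lien, G is senior to every other lien.
Remaining liens by effective date: A (1/14/2015), B (1/30/2015), E (2/25/2015), F (8/1/2015), C (3/13/2016), D (6/22/2016).
F would otherwise be senior to D, so under the subordination agreement F and D exchange positions.

G, A, B, E, D, C, F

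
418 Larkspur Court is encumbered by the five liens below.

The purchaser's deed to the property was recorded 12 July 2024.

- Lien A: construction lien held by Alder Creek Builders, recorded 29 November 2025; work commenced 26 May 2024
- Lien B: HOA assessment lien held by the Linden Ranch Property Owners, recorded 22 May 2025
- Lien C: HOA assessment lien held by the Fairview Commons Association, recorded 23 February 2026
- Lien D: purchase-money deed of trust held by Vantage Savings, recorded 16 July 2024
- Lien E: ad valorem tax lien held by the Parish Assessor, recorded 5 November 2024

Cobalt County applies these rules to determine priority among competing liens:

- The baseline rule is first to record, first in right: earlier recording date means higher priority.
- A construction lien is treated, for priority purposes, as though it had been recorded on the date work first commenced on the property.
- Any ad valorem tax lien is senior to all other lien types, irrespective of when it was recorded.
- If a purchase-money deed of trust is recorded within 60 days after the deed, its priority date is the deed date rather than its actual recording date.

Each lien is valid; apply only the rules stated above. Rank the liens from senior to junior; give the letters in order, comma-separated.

Adjusting effective dates: A's effective date is 26 May 2024, when work began; D's effective date is the deed date, 12 July 2024.
E, as an ad valorem tax lien, has superpriority and ranks first.
Remaining liens by effective date: A (26 May 2024), D (12 July 2024), B (22 May 2025), C (23 February 2026).

E, A, D, B, C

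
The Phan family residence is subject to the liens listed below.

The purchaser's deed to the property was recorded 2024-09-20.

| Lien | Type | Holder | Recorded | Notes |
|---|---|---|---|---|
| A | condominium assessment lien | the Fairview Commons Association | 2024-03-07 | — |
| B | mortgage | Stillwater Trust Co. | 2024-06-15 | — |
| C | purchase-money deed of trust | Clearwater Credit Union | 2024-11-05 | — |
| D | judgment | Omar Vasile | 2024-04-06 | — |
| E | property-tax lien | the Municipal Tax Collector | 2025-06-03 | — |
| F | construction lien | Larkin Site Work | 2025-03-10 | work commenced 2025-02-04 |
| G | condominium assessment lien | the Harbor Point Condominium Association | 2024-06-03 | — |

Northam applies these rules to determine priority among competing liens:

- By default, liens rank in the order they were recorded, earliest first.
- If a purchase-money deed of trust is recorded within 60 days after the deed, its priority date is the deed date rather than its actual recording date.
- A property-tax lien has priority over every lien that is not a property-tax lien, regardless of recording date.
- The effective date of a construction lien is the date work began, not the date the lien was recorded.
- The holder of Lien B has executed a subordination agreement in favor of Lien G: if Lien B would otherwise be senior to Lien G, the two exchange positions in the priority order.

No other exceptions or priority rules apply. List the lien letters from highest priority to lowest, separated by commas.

Effective dates: C was recorded within the 60-day window, so its effective date is the deed date 2024-09-20; F relates back to 2025-02-04 (work commenced).
E is a property-tax lien and takes priority over every other lien.
Remaining liens by effective date: A (2024-03-07), D (2024-04-06), G (2024-06-03), B (2024-06-15), C (2024-09-20), F (2025-02-04).
Since B is not senior to G, the subordination leaves the order unchanged.

E, A, D, G, B, C, F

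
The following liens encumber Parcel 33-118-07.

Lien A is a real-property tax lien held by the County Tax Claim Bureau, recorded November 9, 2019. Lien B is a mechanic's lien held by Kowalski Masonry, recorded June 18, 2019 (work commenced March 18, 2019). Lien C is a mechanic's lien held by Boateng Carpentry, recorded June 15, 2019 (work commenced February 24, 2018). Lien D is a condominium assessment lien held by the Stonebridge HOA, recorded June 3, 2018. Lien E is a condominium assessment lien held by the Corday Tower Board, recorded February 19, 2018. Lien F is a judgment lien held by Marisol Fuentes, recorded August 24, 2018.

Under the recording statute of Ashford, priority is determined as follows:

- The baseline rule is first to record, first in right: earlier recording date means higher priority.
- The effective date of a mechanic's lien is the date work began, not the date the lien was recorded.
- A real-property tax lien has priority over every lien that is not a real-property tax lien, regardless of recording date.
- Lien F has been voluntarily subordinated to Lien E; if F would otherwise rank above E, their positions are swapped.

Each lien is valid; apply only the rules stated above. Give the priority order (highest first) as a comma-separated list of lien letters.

Effective dates: B is treated as recorded March 18, 2019, the work-commencement date; C is treated as recorded February 24, 2018, the work-commencement date.
A, as a real-property tax lien, has superpriority and ranks first.
The other liens, earliest effective date first: E (February 19, 2018), C (February 24, 2018), D (June 3, 2018), F (August 24, 2018), B (March 18, 2019).
F already ranks below E; the subordination has no effect.

A, E, C, D, F, B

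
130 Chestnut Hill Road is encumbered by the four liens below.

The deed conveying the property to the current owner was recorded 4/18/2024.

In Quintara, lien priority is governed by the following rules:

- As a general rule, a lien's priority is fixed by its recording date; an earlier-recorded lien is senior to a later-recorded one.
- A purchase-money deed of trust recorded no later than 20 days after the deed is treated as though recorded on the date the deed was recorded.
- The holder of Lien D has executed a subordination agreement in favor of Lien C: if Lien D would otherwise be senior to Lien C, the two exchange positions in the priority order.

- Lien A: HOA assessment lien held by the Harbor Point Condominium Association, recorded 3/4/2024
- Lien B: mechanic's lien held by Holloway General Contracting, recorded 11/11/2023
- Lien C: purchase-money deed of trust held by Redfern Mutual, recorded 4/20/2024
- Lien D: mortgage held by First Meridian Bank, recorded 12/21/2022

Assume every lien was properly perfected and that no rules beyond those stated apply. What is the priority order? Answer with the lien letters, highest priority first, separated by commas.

Adjusting effective dates: C relates back to the deed date 4/18/2024.
By effective date: D (12/21/2022), B (11/11/2023), A (3/4/2024), C (4/18/2024).
D would otherwise be senior to C, so under the subordination agreement D and C exchange positions.

C, B, A, D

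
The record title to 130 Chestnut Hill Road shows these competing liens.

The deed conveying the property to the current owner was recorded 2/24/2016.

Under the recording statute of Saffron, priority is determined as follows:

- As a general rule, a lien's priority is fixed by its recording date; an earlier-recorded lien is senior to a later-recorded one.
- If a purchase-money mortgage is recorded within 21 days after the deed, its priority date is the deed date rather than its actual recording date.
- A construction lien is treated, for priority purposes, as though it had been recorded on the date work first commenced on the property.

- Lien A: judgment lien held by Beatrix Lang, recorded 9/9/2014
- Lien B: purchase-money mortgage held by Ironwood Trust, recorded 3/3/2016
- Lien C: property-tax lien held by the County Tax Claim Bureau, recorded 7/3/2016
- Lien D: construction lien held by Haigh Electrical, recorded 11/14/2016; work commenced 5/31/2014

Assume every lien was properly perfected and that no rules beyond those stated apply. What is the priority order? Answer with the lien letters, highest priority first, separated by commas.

Adjusting effective dates: B was recorded within the 21-day window, so its effective date is the deed date 2/24/2016; D's effective date is 5/31/2014, when work began.
Ordering by effective date: D (5/31/2014), A (9/9/2014), B (2/24/2016), C (7/3/2016).

D, A, B, C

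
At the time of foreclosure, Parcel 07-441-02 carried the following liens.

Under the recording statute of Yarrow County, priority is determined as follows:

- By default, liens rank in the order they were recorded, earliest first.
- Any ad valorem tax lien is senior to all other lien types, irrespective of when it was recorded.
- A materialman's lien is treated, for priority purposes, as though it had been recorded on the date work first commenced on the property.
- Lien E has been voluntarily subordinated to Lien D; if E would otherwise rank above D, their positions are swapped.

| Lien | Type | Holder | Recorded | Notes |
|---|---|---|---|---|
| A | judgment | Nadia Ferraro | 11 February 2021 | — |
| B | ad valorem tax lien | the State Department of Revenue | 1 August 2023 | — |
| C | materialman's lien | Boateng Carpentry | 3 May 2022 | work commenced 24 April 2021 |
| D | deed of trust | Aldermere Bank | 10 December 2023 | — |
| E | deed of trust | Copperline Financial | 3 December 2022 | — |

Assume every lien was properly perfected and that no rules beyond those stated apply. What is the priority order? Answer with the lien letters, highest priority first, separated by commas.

B, A, C, D, E

Effective dates after the stated exceptions: C's effective date is 24 April 2021, when work began.
B is an ad valorem tax lien, so it outranks all other liens regardless of date.
Ordering the rest by effective date: A (11 February 2021), C (24 April 2021), E (3 December 2022), D (10 December 2023).
E would otherwise be senior to D, so under the subordination agreement E and D exchange positions.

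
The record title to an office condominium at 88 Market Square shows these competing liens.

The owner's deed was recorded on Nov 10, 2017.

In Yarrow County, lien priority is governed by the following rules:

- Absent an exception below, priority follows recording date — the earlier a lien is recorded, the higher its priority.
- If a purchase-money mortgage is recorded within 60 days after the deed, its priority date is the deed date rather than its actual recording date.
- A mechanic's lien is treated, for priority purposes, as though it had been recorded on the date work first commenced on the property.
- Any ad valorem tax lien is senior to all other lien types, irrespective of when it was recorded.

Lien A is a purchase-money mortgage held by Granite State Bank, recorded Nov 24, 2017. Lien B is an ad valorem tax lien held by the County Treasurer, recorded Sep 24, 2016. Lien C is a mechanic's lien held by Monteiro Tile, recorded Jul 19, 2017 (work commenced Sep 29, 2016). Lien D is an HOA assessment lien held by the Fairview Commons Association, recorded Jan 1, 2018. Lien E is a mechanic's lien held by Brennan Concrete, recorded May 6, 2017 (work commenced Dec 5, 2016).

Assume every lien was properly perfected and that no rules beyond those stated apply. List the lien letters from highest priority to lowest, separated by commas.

B, C, E, A, D

Adjusting effective dates: A was recorded within the 60-day window, so its effective date is the deed date Nov 10, 2017; C relates back to Sep 29, 2016 (work commenced); E relates back to Dec 5, 2016 (work commenced).
B is an ad valorem tax lien and takes priority over every other lien.
Among the remaining liens, by effective date: C (Sep 29, 2016), E (Dec 5, 2016), A (Nov 10, 2017), D (Jan 1, 2018).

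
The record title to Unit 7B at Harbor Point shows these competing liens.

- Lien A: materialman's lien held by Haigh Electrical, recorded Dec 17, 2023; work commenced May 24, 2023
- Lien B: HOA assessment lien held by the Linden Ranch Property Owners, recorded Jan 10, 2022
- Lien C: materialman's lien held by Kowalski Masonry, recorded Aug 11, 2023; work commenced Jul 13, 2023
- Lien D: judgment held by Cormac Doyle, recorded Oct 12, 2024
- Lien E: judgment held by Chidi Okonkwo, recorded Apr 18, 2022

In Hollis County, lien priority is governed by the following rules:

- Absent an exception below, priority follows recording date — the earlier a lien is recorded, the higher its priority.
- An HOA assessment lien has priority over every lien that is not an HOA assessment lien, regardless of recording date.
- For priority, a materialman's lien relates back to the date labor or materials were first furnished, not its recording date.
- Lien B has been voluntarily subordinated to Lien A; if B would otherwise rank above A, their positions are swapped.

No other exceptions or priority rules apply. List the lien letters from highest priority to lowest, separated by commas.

A, E, B, C, D

Effective dates after the stated exceptions: A is treated as recorded May 24, 2023, the work-commencement date; C relates back to Jul 13, 2023 (work commenced).
As an HOA assessment lien, B is senior to every other lien.
The other liens, earliest effective date first: E (Apr 18, 2022), A (May 24, 2023), C (Jul 13, 2023), D (Oct 12, 2024).
B would otherwise be senior to A, so under the subordination agreement B and A exchange positions.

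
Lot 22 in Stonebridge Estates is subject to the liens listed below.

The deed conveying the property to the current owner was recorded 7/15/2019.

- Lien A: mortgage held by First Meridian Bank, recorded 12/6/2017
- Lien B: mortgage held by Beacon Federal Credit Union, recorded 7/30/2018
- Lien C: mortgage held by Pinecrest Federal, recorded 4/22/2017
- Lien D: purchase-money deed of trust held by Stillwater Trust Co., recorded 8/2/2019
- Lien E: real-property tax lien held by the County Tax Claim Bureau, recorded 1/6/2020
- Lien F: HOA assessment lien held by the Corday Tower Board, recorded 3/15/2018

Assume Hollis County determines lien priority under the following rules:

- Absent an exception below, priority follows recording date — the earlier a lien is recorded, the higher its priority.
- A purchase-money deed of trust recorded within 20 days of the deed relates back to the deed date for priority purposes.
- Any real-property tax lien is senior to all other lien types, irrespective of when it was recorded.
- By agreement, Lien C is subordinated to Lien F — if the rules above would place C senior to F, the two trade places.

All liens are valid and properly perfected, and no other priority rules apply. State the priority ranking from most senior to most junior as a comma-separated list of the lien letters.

E, F, A, C, B, D

Effective dates: D relates back to the deed date 7/15/2019.
As a real-property tax lien, E is senior to every other lien.
Among the remaining liens, by effective date: C (4/22/2017), A (12/6/2017), F (3/15/2018), B (7/30/2018), D (7/15/2019).
The subordination applies — C was senior to F — so C and F swap.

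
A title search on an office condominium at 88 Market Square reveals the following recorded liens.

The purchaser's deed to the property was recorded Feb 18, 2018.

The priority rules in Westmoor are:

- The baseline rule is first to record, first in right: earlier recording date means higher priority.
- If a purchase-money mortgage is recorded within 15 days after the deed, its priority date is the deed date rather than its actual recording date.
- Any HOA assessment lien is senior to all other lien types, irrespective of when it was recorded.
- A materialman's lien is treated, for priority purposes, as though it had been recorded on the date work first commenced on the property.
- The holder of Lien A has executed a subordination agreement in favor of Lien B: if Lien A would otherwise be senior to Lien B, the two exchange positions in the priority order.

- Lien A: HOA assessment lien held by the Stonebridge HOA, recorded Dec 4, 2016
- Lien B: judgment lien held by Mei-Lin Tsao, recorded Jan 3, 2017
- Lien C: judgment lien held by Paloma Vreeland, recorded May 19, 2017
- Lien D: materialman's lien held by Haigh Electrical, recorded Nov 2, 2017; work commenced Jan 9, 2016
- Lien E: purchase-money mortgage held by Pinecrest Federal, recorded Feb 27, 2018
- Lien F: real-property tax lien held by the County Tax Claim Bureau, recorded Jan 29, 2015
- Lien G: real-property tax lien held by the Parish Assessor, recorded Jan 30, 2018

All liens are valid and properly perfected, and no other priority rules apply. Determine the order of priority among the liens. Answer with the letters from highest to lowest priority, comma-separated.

B, F, D, A, C, G, E

Adjusting effective dates: D is treated as recorded Jan 9, 2016, the work-commencement date; E relates back to the deed date Feb 18, 2018.
As an HOA assessment lien, A is senior to every other lien.
Ordering the rest by effective date: F (Jan 29, 2015), D (Jan 9, 2016), B (Jan 3, 2017), C (May 19, 2017), G (Jan 30, 2018), E (Feb 18, 2018).
A is senior to B before the subordination, so the two trade places.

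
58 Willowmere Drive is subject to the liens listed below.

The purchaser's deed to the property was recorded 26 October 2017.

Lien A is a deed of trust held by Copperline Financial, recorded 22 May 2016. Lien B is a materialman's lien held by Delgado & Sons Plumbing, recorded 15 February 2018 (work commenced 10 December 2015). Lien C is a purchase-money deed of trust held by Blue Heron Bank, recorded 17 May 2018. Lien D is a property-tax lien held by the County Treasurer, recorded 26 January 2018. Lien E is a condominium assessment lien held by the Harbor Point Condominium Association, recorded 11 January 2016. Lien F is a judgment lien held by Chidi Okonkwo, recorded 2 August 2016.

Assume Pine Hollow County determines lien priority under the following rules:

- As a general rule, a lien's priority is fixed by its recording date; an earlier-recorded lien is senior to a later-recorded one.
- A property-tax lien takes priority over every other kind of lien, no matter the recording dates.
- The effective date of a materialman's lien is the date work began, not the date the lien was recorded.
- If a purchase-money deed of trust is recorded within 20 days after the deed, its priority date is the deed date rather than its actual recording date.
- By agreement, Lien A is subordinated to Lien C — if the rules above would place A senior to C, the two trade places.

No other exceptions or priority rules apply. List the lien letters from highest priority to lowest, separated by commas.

D, B, E, C, F, A

First, effective dates: B is treated as recorded 10 December 2015, the work-commencement date; C was recorded 203 days after the deed — beyond 20 days — so no relation-back applies.
D, as a property-tax lien, has superpriority and ranks first.
Among the remaining liens, by effective date: B (10 December 2015), E (11 January 2016), A (22 May 2016), F (2 August 2016), C (17 May 2018).
A is senior to C before the subordination, so the two trade places.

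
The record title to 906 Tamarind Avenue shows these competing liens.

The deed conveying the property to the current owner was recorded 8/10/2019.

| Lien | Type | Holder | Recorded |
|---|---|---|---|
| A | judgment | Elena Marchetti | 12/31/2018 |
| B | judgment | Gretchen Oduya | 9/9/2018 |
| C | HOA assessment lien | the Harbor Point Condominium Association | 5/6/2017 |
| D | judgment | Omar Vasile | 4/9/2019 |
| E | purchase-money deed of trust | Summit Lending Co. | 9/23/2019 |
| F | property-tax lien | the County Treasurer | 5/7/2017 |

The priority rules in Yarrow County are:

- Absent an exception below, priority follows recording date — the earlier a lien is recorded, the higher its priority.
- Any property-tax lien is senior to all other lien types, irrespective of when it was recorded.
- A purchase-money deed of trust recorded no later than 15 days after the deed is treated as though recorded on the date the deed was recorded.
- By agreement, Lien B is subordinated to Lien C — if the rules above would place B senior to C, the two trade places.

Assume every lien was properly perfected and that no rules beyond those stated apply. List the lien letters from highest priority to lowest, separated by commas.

F, C, B, A, D, E

First, effective dates: E was recorded 44 days after the deed — beyond 15 days — so no relation-back applies.
As a property-tax lien, F is senior to every other lien.
Among the remaining liens, by effective date: C (5/6/2017), B (9/9/2018), A (12/31/2018), D (4/9/2019), E (9/23/2019).
B already ranks below C; the subordination has no effect.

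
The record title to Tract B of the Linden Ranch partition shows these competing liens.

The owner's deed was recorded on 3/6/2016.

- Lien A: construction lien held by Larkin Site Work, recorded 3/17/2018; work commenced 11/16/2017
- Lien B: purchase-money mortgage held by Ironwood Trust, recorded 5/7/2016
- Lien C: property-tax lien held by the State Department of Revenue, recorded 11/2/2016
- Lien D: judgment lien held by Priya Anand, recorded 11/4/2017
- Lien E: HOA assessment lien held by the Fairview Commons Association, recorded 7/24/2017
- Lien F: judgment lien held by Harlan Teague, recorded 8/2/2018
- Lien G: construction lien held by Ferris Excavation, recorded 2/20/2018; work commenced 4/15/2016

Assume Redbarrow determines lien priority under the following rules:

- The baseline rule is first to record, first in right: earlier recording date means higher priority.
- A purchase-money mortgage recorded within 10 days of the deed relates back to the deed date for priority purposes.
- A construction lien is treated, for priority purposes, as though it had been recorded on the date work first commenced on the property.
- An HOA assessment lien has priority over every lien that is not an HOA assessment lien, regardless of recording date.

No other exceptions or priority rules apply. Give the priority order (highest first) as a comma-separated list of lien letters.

First, effective dates: A's effective date is 11/16/2017, when work began; B was recorded 62 days after the deed, outside the 10-day window, so it keeps its recording date; G relates back to 4/15/2016 (work commenced).
E is an HOA assessment lien, so it outranks all other liens regardless of date.
Remaining liens by effective date: G (4/15/2016), B (5/7/2016), C (11/2/2016), D (11/4/2017), A (11/16/2017), F (8/2/2018).

E, G, B, C, D, A, F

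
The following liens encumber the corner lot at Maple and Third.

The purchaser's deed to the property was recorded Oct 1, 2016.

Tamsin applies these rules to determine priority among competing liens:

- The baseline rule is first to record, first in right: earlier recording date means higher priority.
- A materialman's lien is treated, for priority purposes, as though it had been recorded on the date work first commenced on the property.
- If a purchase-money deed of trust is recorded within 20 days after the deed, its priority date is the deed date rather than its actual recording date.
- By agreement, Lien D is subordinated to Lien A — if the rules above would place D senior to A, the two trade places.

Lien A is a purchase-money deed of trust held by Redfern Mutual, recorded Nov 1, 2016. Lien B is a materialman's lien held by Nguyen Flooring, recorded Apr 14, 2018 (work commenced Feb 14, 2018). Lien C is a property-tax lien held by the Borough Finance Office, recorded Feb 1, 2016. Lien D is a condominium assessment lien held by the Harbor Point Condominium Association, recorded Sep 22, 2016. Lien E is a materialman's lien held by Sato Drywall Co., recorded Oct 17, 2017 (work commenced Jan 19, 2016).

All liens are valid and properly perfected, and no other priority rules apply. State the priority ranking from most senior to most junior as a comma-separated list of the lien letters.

Adjusting effective dates: A was recorded 31 days after the deed — beyond 20 days — so no relation-back applies; B relates back to Feb 14, 2018 (work commenced); E relates back to Jan 19, 2016 (work commenced).
By effective date, earliest first: E (Jan 19, 2016), C (Feb 1, 2016), D (Sep 22, 2016), A (Nov 1, 2016), B (Feb 14, 2018).
The subordination applies — D was senior to A — so D and A swap.

E, C, A, D, B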